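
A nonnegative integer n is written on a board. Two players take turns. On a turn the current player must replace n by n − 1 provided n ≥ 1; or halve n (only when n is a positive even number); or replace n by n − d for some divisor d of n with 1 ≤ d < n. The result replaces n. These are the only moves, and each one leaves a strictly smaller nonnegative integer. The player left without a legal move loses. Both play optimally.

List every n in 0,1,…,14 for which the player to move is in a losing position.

0, 2, 5, 7, 9, 11, 13

Compute win/loss labels from the base case upward. A position with no move is L. Any other position is W if it can reach an L in one move, else L.
n=0: no move → L
n=1: →0(L), so W
n=2: →1(W) only, which is W, so L
n=3: →2(L), so W
n=4: →2(L), so W
n=5: →4(W) only, which is W, so L
n=6: →5(L), so W
n=7: →6(W) only, which is W, so L
n=8: →7(L), so W
n=9: →6(W), 8(W) — all W, so L
n=10: →5(L), so W
n=11: →10(W) only, which is W, so L
n=12: →9(L), so W
n=13: →12(W) only, which is W, so L
n=14: →7(L), so W
Reading off the rows marked L gives the requested list; there are 7 such values of n.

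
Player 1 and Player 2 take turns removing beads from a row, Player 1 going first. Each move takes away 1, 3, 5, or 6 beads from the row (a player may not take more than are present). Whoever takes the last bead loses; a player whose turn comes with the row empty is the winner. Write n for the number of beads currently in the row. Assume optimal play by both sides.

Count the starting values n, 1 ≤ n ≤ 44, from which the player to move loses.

Build the W/L table. Terminal = W. A non-terminal position is W if it has a move to some L; otherwise it is L.
n=0: no move; the opponent has just taken the last bead and therefore loses → W
n=1: only reaches 0(W), which is W → L
n=2: reaches L-position 1 → W
n=3: only reaches 2(W), 0(W), all W → L
n=4: reaches L-position 3 → W
n=5: only reaches 4(W), 2(W), 0(W), all W → L
n=6: reaches L-position 5 → W
n=7: reaches L-position 1 → W
n=8: reaches L-position 5 → W
n=9: reaches L-position 3 → W
n=10: reaches L-position 5 → W
n=11: reaches L-position 5 → W
n=12: only reaches 11(W), 9(W), 7(W), 6(W), all W → L
n=13: reaches L-position 12 → W
n=14: only reaches 13(W), 11(W), 9(W), 8(W), all W → L
n=15: reaches L-position 14 → W
n=16: only reaches 15(W), 13(W), 11(W), 10(W), all W → L
n=17: reaches L-position 16 → W
n=18: reaches L-position 12 → W
n=19: reaches L-position 16 → W
n=20: reaches L-position 14 → W
n=21: reaches L-position 16 → W
n=22: reaches L-position 16 → W
n=23: only reaches 22(W), 20(W), 18(W), 17(W), all W → L
n=24: reaches L-position 23 → W
n=25: only reaches 24(W), 22(W), 20(W), 19(W), all W → L
n=26: reaches L-position 25 → W
n=27: only reaches 26(W), 24(W), 22(W), 21(W), all W → L
n=28: reaches L-position 27 → W
n=29: reaches L-position 23 → W
n=30: reaches L-position 27 → W
n=31: reaches L-position 25 → W
n=32: reaches L-position 27 → W
n=33: reaches L-position 27 → W
n=34: only reaches 33(W), 31(W), 29(W), 28(W), all W → L
n=35: reaches L-position 34 → W
n=36: only reaches 35(W), 33(W), 31(W), 30(W), all W → L
n=37: reaches L-position 36 → W
n=38: only reaches 37(W), 35(W), 33(W), 32(W), all W → L
n=39: reaches L-position 38 → W
n=40: reaches L-position 34 → W
n=41: reaches L-position 38 → W
n=42: reaches L-position 36 → W
n=43: reaches L-position 38 → W
n=44: reaches L-position 38 → W
L entries with 1 ≤ n ≤ 44 (the range starts at n=1): n = 1, 3, 5, 12, 14, 16, 23, 25, 27, 34, 36, 38; that makes 12.

12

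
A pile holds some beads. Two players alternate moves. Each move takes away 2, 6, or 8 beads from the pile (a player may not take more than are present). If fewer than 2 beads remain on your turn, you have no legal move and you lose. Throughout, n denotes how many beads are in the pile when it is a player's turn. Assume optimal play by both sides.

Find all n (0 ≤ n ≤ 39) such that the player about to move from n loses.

0, 1, 4, 5, 14, 15, 18, 19, 28, 29, 32, 33

Compute win/loss labels from the base case upward. A position with no move is L. Any other position is W if it can reach an L in one move, else L.
n=0: no move → L
n=1: no move → L
n=2: reaches L-position 0 → W
n=3: reaches L-position 1 → W
n=4: only reaches 2(W), which is W → L
n=5: only reaches 3(W), which is W → L
n=6: reaches L-position 4 → W
n=7: reaches L-position 5 → W
n=8: reaches L-position 0 → W
n=9: reaches L-position 1 → W
n=10: reaches L-position 4 → W
n=11: reaches L-position 5 → W
n=12: reaches L-position 4 → W
n=13: reaches L-position 5 → W
n=14: only reaches 12(W), 8(W), 6(W), all W → L
n=15: only reaches 13(W), 9(W), 7(W), all W → L
n=16: reaches L-position 14 → W
n=17: reaches L-position 15 → W
n=18: only reaches 16(W), 12(W), 10(W), all W → L
n=19: only reaches 17(W), 13(W), 11(W), all W → L
n=20: reaches L-position 18 → W
n=21: reaches L-position 19 → W
n=22: reaches L-position 14 → W
n=23: reaches L-position 15 → W
n=24: reaches L-position 18 → W
n=25: reaches L-position 19 → W
n=26: reaches L-position 18 → W
n=27: reaches L-position 19 → W
n=28: only reaches 26(W), 22(W), 20(W), all W → L
n=29: only reaches 27(W), 23(W), 21(W), all W → L
n=30: reaches L-position 28 → W
n=31: reaches L-position 29 → W
n=32: only reaches 30(W), 26(W), 24(W), all W → L
n=33: only reaches 31(W), 27(W), 25(W), all W → L
n=34: reaches L-position 32 → W
n=35: reaches L-position 33 → W
n=36: reaches L-position 28 → W
n=37: reaches L-position 29 → W
n=38: reaches L-position 32 → W
n=39: reaches L-position 33 → W
The losing starting values of n are exactly the entries labelled L in this table (12 of them).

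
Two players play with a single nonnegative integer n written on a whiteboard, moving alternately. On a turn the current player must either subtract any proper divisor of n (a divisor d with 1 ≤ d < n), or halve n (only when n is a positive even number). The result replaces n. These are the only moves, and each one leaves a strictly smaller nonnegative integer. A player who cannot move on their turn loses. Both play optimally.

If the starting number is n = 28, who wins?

Positions with no move are L. A position that does have a move is losing for the player to move precisely when every available move leads to a winning position for the opponent. Fill in the labels:
n=0: no move → L
n=1: no move → L
n=2: can move to 1, which is L ⇒ W
n=3: the only move is to 2(W), a W ⇒ L
n=4: can move to 3, which is L ⇒ W
n=5: the only move is to 4(W), a W ⇒ L
n=6: can move to 3, which is L ⇒ W
n=7: the only move is to 6(W), a W ⇒ L
n=8: can move to 7, which is L ⇒ W
n=9: moves to 6(W), 8(W); every one is W ⇒ L
n=10: can move to 5, which is L ⇒ W
n=11: the only move is to 10(W), a W ⇒ L
n=12: can move to 9, which is L ⇒ W
n=13: the only move is to 12(W), a W ⇒ L
n=14: can move to 7, which is L ⇒ W
n=15: moves to 10(W), 12(W), 14(W); every one is W ⇒ L
n=16: can move to 15, which is L ⇒ W
n=17: the only move is to 16(W), a W ⇒ L
n=18: can move to 9, which is L ⇒ W
n=19: the only move is to 18(W), a W ⇒ L
n=20: can move to 15, which is L ⇒ W
n=21: moves to 14(W), 18(W), 20(W); every one is W ⇒ L
n=22: can move to 11, which is L ⇒ W
n=23: the only move is to 22(W), a W ⇒ L
n=24: can move to 21, which is L ⇒ W
n=25: moves to 20(W), 24(W); every one is W ⇒ L
n=26: can move to 13, which is L ⇒ W
n=27: moves to 18(W), 24(W), 26(W); every one is W ⇒ L
n=28: can move to 21, which is L ⇒ W
The starting position 28 is W: the player to move should move to 21, handing over an L position.

The first player wins.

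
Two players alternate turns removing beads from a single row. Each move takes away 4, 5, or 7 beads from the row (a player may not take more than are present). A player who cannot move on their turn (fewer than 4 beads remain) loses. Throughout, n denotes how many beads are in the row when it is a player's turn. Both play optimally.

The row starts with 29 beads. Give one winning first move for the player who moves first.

Remove 4, leaving 25.

Classify positions by backward induction: terminal positions (no move available) are L. From any other position, the mover wins iff some move reaches an L.
n=0: no move → L
n=1: no move → L
n=2: no move → L
n=3: no move → L
n=4: →0(L), so W
n=5: →1(L), so W
n=6: →2(L), so W
n=7: →3(L), so W
n=8: →3(L), so W
n=9: →2(L), so W
n=10: →3(L), so W
n=11: →7(W), 6(W), 4(W) — all W, so L
n=12: →8(W), 7(W), 5(W) — all W, so L
n=13: →9(W), 8(W), 6(W) — all W, so L
n=14: →10(W), 9(W), 7(W) — all W, so L
n=15: →11(L), so W
n=16: →12(L), so W
n=17: →13(L), so W
n=18: →14(L), so W
n=19: →14(L), so W
n=20: →13(L), so W
n=21: →14(L), so W
n=22: →18(W), 17(W), 15(W) — all W, so L
n=23: →19(W), 18(W), 16(W) — all W, so L
n=24: →20(W), 19(W), 17(W) — all W, so L
n=25: →21(W), 20(W), 18(W) — all W, so L
n=26: →22(L), so W
n=27: →23(L), so W
n=28: →24(L), so W
n=29: →25(L), so W
From 29, the L positions reachable in one move are: 25, 24, 22. Any move reaching one of these is winning.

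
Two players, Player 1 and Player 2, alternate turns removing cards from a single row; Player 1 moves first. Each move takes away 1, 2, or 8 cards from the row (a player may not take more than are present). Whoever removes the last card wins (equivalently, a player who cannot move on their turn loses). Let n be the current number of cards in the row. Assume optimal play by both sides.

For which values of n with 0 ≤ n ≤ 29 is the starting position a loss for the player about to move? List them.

Positions with no move are L. A position that does have a move is losing for the player to move precisely when every available move leads to a winning position for the opponent. Fill in the labels:
n=0: no move → L
n=1: reaches L-position 0 → W
n=2: reaches L-position 0 → W
n=3: only reaches 2(W), 1(W), all W → L
n=4: reaches L-position 3 → W
n=5: reaches L-position 3 → W
n=6: only reaches 5(W), 4(W), all W → L
n=7: reaches L-position 6 → W
n=8: reaches L-position 6 → W
n=9: only reaches 8(W), 7(W), 1(W), all W → L
n=10: reaches L-position 9 → W
n=11: reaches L-position 9 → W
n=12: only reaches 11(W), 10(W), 4(W), all W → L
n=13: reaches L-position 12 → W
n=14: reaches L-position 12 → W
n=15: only reaches 14(W), 13(W), 7(W), all W → L
n=16: reaches L-position 15 → W
n=17: reaches L-position 15 → W
n=18: only reaches 17(W), 16(W), 10(W), all W → L
n=19: reaches L-position 18 → W
n=20: reaches L-position 18 → W
n=21: only reaches 20(W), 19(W), 13(W), all W → L
n=22: reaches L-position 21 → W
n=23: reaches L-position 21 → W
n=24: only reaches 23(W), 22(W), 16(W), all W → L
n=25: reaches L-position 24 → W
n=26: reaches L-position 24 → W
n=27: only reaches 26(W), 25(W), 19(W), all W → L
n=28: reaches L-position 27 → W
n=29: reaches L-position 27 → W
Reading off the rows marked L gives the requested list; there are 10 such values of n.

0, 3, 6, 9, 12, 15, 18, 21, 24, 27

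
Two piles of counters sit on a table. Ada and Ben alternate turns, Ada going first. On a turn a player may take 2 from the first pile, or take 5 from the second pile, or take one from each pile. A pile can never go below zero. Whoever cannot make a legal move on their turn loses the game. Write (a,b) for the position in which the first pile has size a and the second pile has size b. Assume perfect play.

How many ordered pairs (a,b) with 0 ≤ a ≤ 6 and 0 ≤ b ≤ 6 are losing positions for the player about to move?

23

Compute win/loss labels from the base case upward. A position with no move is L. Any other position is W if it can reach an L in one move, else L.
Every move lowers a or b (never raises either), so fill the grid row by row in increasing a, and left to right within a row: each cell's successors are then already labelled.
      b=0  b=1  b=2  b=3  b=4  b=5  b=6
a=0:    L    L    L    L    L    W    W
a=1:    L    W    W    W    W    W    L
a=2:    W    W    W    W    W    L    L
a=3:    W    L    L    L    L    L    W
a=4:    L    L    W    W    W    W    W
a=5:    L    W    W    W    W    W    L
a=6:    W    W    L    L    L    L    L
Cells with no legal move (terminal, hence L): (0,0), (0,1), (0,2), (0,3), (0,4), (1,0).
The remaining L cells, each justified by listing all of its moves:
(1,6): moves to (1,1)(W), (0,5)(W); every one is W ⇒ L
(2,5): moves to (0,5)(W), (2,0)(W), (1,4)(W); every one is W ⇒ L
(2,6): moves to (0,6)(W), (2,1)(W), (1,5)(W); every one is W ⇒ L
(3,1): moves to (1,1)(W), (2,0)(W); every one is W ⇒ L
(3,2): moves to (1,2)(W), (2,1)(W); every one is W ⇒ L
(3,3): moves to (1,3)(W), (2,2)(W); every one is W ⇒ L
(3,4): moves to (1,4)(W), (2,3)(W); every one is W ⇒ L
(3,5): moves to (1,5)(W), (3,0)(W), (2,4)(W); every one is W ⇒ L
(4,0): the only move is to (2,0)(W), a W ⇒ L
(4,1): moves to (2,1)(W), (3,0)(W); every one is W ⇒ L
(5,0): the only move is to (3,0)(W), a W ⇒ L
(5,6): moves to (3,6)(W), (5,1)(W), (4,5)(W); every one is W ⇒ L
(6,2): moves to (4,2)(W), (5,1)(W); every one is W ⇒ L
(6,3): moves to (4,3)(W), (5,2)(W); every one is W ⇒ L
(6,4): moves to (4,4)(W), (5,3)(W); every one is W ⇒ L
(6,5): moves to (4,5)(W), (6,0)(W), (5,4)(W); every one is W ⇒ L
(6,6): moves to (4,6)(W), (6,1)(W), (5,5)(W); every one is W ⇒ L
Every other cell has at least one move into one of the L cells above, so it is W.
L cells per row: a=0: 5, a=1: 2, a=2: 2, a=3: 5, a=4: 2, a=5: 2, a=6: 5; total 23.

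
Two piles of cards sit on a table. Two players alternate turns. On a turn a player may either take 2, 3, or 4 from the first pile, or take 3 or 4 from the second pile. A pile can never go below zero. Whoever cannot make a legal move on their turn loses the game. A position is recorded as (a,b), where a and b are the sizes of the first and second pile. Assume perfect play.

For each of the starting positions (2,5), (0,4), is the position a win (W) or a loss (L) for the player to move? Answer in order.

Positions with no move are L. A position that does have a move is losing for the player to move precisely when every available move leads to a winning position for the opponent. Fill in the labels:
No move ever increases a pile, so every position that can arise here has a ≤ 2 and b ≤ 5; it is enough to label the cells with 0 ≤ a ≤ 2 and 0 ≤ b ≤ 5.
Every move lowers a or b (never raises either), so fill the grid row by row in increasing a, and left to right within a row: each cell's successors are then already labelled.
      b=0  b=1  b=2  b=3  b=4  b=5
a=0:    L    L    L    W    W    W
a=1:    L    L    L    W    W    W
a=2:    W    W    W    L    L    L
Cells with no legal move (terminal, hence L): (0,0), (0,1), (0,2), (1,0), (1,1), (1,2).
The remaining L cells, each justified by listing all of its moves:
(2,3): only reaches (0,3)(W), (2,0)(W), all W → L
(2,4): only reaches (0,4)(W), (2,1)(W), (2,0)(W), all W → L
(2,5): only reaches (0,5)(W), (2,2)(W), (2,1)(W), all W → L
Every other cell has at least one move into one of the L cells above, so it is W.
(2,5): one of the L cells justified above, so L
(0,4): the move to (0,1) reaches an L cell, so W

(2,5): L, (0,4): W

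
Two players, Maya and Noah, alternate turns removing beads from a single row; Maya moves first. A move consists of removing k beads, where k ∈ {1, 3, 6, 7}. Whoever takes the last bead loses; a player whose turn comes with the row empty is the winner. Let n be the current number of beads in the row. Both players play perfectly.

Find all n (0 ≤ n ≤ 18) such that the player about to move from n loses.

1, 3, 5, 13, 15, 17

Label each position W (a win for the player to move) or L (a loss). A position with no legal move is W; any other position is W exactly when some move reaches an L, and L when every move reaches a W.
n=0: no move; the opponent has just taken the last bead and therefore loses → W
n=1: the only move is to 0(W), a W ⇒ L
n=2: can move to 1, which is L ⇒ W
n=3: moves to 2(W), 0(W); every one is W ⇒ L
n=4: can move to 3, which is L ⇒ W
n=5: moves to 4(W), 2(W); every one is W ⇒ L
n=6: can move to 5, which is L ⇒ W
n=7: can move to 1, which is L ⇒ W
n=8: can move to 5, which is L ⇒ W
n=9: can move to 3, which is L ⇒ W
n=10: can move to 3, which is L ⇒ W
n=11: can move to 5, which is L ⇒ W
n=12: can move to 5, which is L ⇒ W
n=13: moves to 12(W), 10(W), 7(W), 6(W); every one is W ⇒ L
n=14: can move to 13, which is L ⇒ W
n=15: moves to 14(W), 12(W), 9(W), 8(W); every one is W ⇒ L
n=16: can move to 15, which is L ⇒ W
n=17: moves to 16(W), 14(W), 11(W), 10(W); every one is W ⇒ L
n=18: can move to 17, which is L ⇒ W
The losing starting values of n are exactly the entries labelled L in this table (6 of them).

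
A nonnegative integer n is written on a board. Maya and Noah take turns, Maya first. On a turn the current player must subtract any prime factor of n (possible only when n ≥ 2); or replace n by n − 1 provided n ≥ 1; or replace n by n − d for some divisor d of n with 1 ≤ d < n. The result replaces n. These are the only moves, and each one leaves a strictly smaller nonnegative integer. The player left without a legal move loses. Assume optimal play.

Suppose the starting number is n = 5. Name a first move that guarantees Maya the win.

Use the standard recursion: the mover loses at a terminal position; elsewhere, the mover wins exactly when some move hands the opponent an L position.
n=0: no move → L
n=1: can move to 0, which is L ⇒ W
n=2: can move to 0, which is L ⇒ W
n=3: can move to 0, which is L ⇒ W
n=4: moves to 2(W), 3(W); every one is W ⇒ L
n=5: can move to 0, which is L ⇒ W
From 5, the L positions reachable in one move are: 0, 4. Any move reaching one of these is winning.

Move to 0.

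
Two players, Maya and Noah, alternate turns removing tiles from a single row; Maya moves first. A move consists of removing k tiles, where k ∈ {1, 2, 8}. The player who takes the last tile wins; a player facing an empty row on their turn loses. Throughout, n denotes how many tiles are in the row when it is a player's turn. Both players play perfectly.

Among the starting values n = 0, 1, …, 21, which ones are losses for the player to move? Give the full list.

Classify positions by backward induction: terminal positions (no move available) are L. From any other position, the mover wins iff some move reaches an L.
n=0: no move → L
n=1: W (go to 0, an L position)
n=2: W (go to 0, an L position)
n=3: L (options 2(W), 1(W) are all W)
n=4: W (go to 3, an L position)
n=5: W (go to 3, an L position)
n=6: L (options 5(W), 4(W) are all W)
n=7: W (go to 6, an L position)
n=8: W (go to 6, an L position)
n=9: L (options 8(W), 7(W), 1(W) are all W)
n=10: W (go to 9, an L position)
n=11: W (go to 9, an L position)
n=12: L (options 11(W), 10(W), 4(W) are all W)
n=13: W (go to 12, an L position)
n=14: W (go to 12, an L position)
n=15: L (options 14(W), 13(W), 7(W) are all W)
n=16: W (go to 15, an L position)
n=17: W (go to 15, an L position)
n=18: L (options 17(W), 16(W), 10(W) are all W)
n=19: W (go to 18, an L position)
n=20: W (go to 18, an L position)
n=21: L (options 20(W), 19(W), 13(W) are all W)
The losing starting values of n are exactly the entries labelled L in this table (8 of them).

0, 3, 6, 9, 12, 15, 18, 21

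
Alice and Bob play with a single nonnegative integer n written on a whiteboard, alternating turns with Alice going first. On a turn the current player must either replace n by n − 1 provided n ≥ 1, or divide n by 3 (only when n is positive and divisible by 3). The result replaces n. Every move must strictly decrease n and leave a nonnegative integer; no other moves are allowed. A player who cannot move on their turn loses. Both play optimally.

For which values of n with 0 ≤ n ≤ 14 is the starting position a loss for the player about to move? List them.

0, 2, 4, 7, 9, 11, 13

Positions with no move are L. A position that does have a move is losing for the player to move precisely when every available move leads to a winning position for the opponent. Fill in the labels:
n=0: no move → L
n=1: reaches L-position 0 → W
n=2: only reaches 1(W), which is W → L
n=3: reaches L-position 2 → W
n=4: only reaches 3(W), which is W → L
n=5: reaches L-position 4 → W
n=6: reaches L-position 2 → W
n=7: only reaches 6(W), which is W → L
n=8: reaches L-position 7 → W
n=9: only reaches 3(W), 8(W), all W → L
n=10: reaches L-position 9 → W
n=11: only reaches 10(W), which is W → L
n=12: reaches L-position 4 → W
n=13: only reaches 12(W), which is W → L
n=14: reaches L-position 13 → W
Reading off the rows marked L gives the requested list; there are 7 such values of n.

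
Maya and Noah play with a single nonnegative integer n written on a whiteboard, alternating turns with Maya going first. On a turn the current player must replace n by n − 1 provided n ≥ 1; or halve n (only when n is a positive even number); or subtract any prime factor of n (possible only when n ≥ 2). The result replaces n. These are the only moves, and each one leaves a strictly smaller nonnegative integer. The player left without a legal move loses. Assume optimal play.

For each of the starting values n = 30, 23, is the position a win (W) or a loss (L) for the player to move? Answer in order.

30: L, 23: W

Classify positions by backward induction: terminal positions (no move available) are L. From any other position, the mover wins iff some move reaches an L.
n=0: no move → L
n=1: W (go to 0, an L position)
n=2: W (go to 0, an L position)
n=3: W (go to 0, an L position)
n=4: L (options 2(W), 3(W) are all W)
n=5: W (go to 0, an L position)
n=6: W (go to 4, an L position)
n=7: W (go to 0, an L position)
n=8: W (go to 4, an L position)
n=9: L (options 6(W), 8(W) are all W)
n=10: W (go to 9, an L position)
n=11: W (go to 0, an L position)
n=12: W (go to 9, an L position)
n=13: W (go to 0, an L position)
n=14: L (options 7(W), 12(W), 13(W) are all W)
n=15: W (go to 14, an L position)
n=16: W (go to 14, an L position)
n=17: W (go to 0, an L position)
n=18: W (go to 9, an L position)
n=19: W (go to 0, an L position)
n=20: L (options 10(W), 15(W), 18(W), 19(W) are all W)
n=21: W (go to 14, an L position)
n=22: W (go to 20, an L position)
n=23: W (go to 0, an L position)
n=24: L (options 12(W), 21(W), 22(W), 23(W) are all W)
n=25: W (go to 20, an L position)
n=26: W (go to 24, an L position)
n=27: W (go to 24, an L position)
n=28: W (go to 14, an L position)
n=29: W (go to 0, an L position)
n=30: L (options 15(W), 25(W), 27(W), 28(W), 29(W) are all W)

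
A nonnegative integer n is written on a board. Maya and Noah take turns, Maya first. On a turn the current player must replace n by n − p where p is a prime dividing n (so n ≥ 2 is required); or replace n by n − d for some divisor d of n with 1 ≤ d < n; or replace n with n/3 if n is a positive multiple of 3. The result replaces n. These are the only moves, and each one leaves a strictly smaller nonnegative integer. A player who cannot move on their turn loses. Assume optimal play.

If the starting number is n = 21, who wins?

Maya wins.

Build the W/L table. Terminal = L. A non-terminal position is W if it has a move to some L; otherwise it is L.
n=0: no move → L
n=1: no move → L
n=2: reaches L-position 0 → W
n=3: reaches L-position 0 → W
n=4: only reaches 2(W), 3(W), all W → L
n=5: reaches L-position 0 → W
n=6: reaches L-position 4 → W
n=7: reaches L-position 0 → W
n=8: reaches L-position 4 → W
n=9: only reaches 3(W), 6(W), 8(W), all W → L
n=10: reaches L-position 9 → W
n=11: reaches L-position 0 → W
n=12: reaches L-position 4 → W
n=13: reaches L-position 0 → W
n=14: only reaches 7(W), 12(W), 13(W), all W → L
n=15: reaches L-position 14 → W
n=16: reaches L-position 14 → W
n=17: reaches L-position 0 → W
n=18: reaches L-position 9 → W
n=19: reaches L-position 0 → W
n=20: only reaches 10(W), 15(W), 16(W), 18(W), 19(W), all W → L
n=21: reaches L-position 14 → W
The starting position 21 is W: Maya should move to 14, handing over an L position.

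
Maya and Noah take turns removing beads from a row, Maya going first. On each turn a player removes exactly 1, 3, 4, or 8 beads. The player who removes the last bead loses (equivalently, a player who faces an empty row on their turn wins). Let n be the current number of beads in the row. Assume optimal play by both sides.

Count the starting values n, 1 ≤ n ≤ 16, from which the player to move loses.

Work bottom-up. With no move the player to move wins. Otherwise the position is W if at least one move leads to an L position for the opponent, and L if every move leads to a W.
n=0: no move; the opponent has just taken the last bead and therefore loses → W
n=1: →0(W) only, which is W, so L
n=2: →1(L), so W
n=3: →2(W), 0(W) — all W, so L
n=4: →3(L), so W
n=5: →1(L), so W
n=6: →3(L), so W
n=7: →3(L), so W
n=8: →7(W), 5(W), 4(W), 0(W) — all W, so L
n=9: →8(L), so W
n=10: →9(W), 7(W), 6(W), 2(W) — all W, so L
n=11: →10(L), so W
n=12: →8(L), so W
n=13: →10(L), so W
n=14: →10(L), so W
n=15: →14(W), 12(W), 11(W), 7(W) — all W, so L
n=16: →15(L), so W
L entries with 1 ≤ n ≤ 16 (the range starts at n=1): n = 1, 3, 8, 10, 15; that makes 5.

5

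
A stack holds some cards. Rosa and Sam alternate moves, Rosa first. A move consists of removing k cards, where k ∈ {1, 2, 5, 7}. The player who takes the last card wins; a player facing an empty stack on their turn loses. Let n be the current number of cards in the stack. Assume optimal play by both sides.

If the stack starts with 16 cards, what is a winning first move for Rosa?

Remove 1, leaving 15.

Positions with no move are L. A position that does have a move is losing for the player to move precisely when every available move leads to a winning position for the opponent. Fill in the labels:
n=0: no move → L
n=1: →0(L), so W
n=2: →0(L), so W
n=3: →2(W), 1(W) — all W, so L
n=4: →3(L), so W
n=5: →3(L), so W
n=6: →5(W), 4(W), 1(W) — all W, so L
n=7: →6(L), so W
n=8: →6(L), so W
n=9: →8(W), 7(W), 4(W), 2(W) — all W, so L
n=10: →9(L), so W
n=11: →9(L), so W
n=12: →11(W), 10(W), 7(W), 5(W) — all W, so L
n=13: →12(L), so W
n=14: →12(L), so W
n=15: →14(W), 13(W), 10(W), 8(W) — all W, so L
n=16: →15(L), so W
From 16, the L positions reachable in one move are: 15, 9. Any move reaching one of these is winning.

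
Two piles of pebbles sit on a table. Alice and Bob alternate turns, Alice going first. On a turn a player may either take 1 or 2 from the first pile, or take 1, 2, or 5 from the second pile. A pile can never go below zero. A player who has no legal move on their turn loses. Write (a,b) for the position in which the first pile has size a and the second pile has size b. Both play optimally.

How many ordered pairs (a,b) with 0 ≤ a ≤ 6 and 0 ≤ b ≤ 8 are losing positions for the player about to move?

Build the W/L table. Terminal = L. A non-terminal position is W if it has a move to some L; otherwise it is L.
Every move lowers a or b (never raises either), so fill the grid row by row in increasing a, and left to right within a row: each cell's successors are then already labelled.
      b=0  b=1  b=2  b=3  b=4  b=5  b=6  b=7  b=8
a=0:    L    W    W    L    W    W    L    W    W
a=1:    W    L    W    W    L    W    W    L    W
a=2:    W    W    L    W    W    L    W    W    L
a=3:    L    W    W    L    W    W    L    W    W
a=4:    W    L    W    W    L    W    W    L    W
a=5:    W    W    L    W    W    L    W    W    L
a=6:    L    W    W    L    W    W    L    W    W
Cells with no legal move (terminal, hence L): (0,0).
The remaining L cells, each justified by listing all of its moves:
(0,3): →(0,2)(W), (0,1)(W) — all W, so L
(0,6): →(0,5)(W), (0,4)(W), (0,1)(W) — all W, so L
(1,1): →(0,1)(W), (1,0)(W) — all W, so L
(1,4): →(0,4)(W), (1,3)(W), (1,2)(W) — all W, so L
(1,7): →(0,7)(W), (1,6)(W), (1,5)(W), (1,2)(W) — all W, so L
(2,2): →(1,2)(W), (0,2)(W), (2,1)(W), (2,0)(W) — all W, so L
(2,5): →(1,5)(W), (0,5)(W), (2,4)(W), (2,3)(W), (2,0)(W) — all W, so L
(2,8): →(1,8)(W), (0,8)(W), (2,7)(W), (2,6)(W), (2,3)(W) — all W, so L
(3,0): →(2,0)(W), (1,0)(W) — all W, so L
(3,3): →(2,3)(W), (1,3)(W), (3,2)(W), (3,1)(W) — all W, so L
(3,6): →(2,6)(W), (1,6)(W), (3,5)(W), (3,4)(W), (3,1)(W) — all W, so L
(4,1): →(3,1)(W), (2,1)(W), (4,0)(W) — all W, so L
(4,4): →(3,4)(W), (2,4)(W), (4,3)(W), (4,2)(W) — all W, so L
(4,7): →(3,7)(W), (2,7)(W), (4,6)(W), (4,5)(W), (4,2)(W) — all W, so L
(5,2): →(4,2)(W), (3,2)(W), (5,1)(W), (5,0)(W) — all W, so L
(5,5): →(4,5)(W), (3,5)(W), (5,4)(W), (5,3)(W), (5,0)(W) — all W, so L
(5,8): →(4,8)(W), (3,8)(W), (5,7)(W), (5,6)(W), (5,3)(W) — all W, so L
(6,0): →(5,0)(W), (4,0)(W) — all W, so L
(6,3): →(5,3)(W), (4,3)(W), (6,2)(W), (6,1)(W) — all W, so L
(6,6): →(5,6)(W), (4,6)(W), (6,5)(W), (6,4)(W), (6,1)(W) — all W, so L
Every other cell has at least one move into one of the L cells above, so it is W.
L cells per row: a=0: 3, a=1: 3, a=2: 3, a=3: 3, a=4: 3, a=5: 3, a=6: 3; total 21.

21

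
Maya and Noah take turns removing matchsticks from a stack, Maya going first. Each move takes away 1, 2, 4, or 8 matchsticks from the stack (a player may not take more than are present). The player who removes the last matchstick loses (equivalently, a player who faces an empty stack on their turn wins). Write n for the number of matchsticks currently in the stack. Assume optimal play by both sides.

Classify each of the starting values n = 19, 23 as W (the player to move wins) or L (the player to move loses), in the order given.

19: L, 23: W

Use the standard recursion: the mover wins at a terminal position; elsewhere, the mover wins exactly when some move hands the opponent an L position.
n=0: no move; the opponent has just taken the last matchstick and therefore loses → W
n=1: only reaches 0(W), which is W → L
n=2: reaches L-position 1 → W
n=3: reaches L-position 1 → W
n=4: only reaches 3(W), 2(W), 0(W), all W → L
n=5: reaches L-position 4 → W
n=6: reaches L-position 4 → W
n=7: only reaches 6(W), 5(W), 3(W), all W → L
n=8: reaches L-position 7 → W
n=9: reaches L-position 7 → W
n=10: only reaches 9(W), 8(W), 6(W), 2(W), all W → L
n=11: reaches L-position 10 → W
n=12: reaches L-position 10 → W
n=13: only reaches 12(W), 11(W), 9(W), 5(W), all W → L
n=14: reaches L-position 13 → W
n=15: reaches L-position 13 → W
n=16: only reaches 15(W), 14(W), 12(W), 8(W), all W → L
n=17: reaches L-position 16 → W
n=18: reaches L-position 16 → W
n=19: only reaches 18(W), 17(W), 15(W), 11(W), all W → L
n=20: reaches L-position 19 → W
n=21: reaches L-position 19 → W
n=22: only reaches 21(W), 20(W), 18(W), 14(W), all W → L
n=23: reaches L-position 22 → W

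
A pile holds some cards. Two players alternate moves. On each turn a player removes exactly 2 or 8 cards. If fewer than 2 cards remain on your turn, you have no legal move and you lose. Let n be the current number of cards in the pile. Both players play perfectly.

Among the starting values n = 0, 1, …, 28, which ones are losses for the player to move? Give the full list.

0, 1, 4, 5, 10, 11, 14, 15, 20, 21, 24, 25

Classify positions by backward induction: terminal positions (no move available) are L. From any other position, the mover wins iff some move reaches an L.
n=0: no move → L
n=1: no move → L
n=2: reaches L-position 0 → W
n=3: reaches L-position 1 → W
n=4: only reaches 2(W), which is W → L
n=5: only reaches 3(W), which is W → L
n=6: reaches L-position 4 → W
n=7: reaches L-position 5 → W
n=8: reaches L-position 0 → W
n=9: reaches L-position 1 → W
n=10: only reaches 8(W), 2(W), all W → L
n=11: only reaches 9(W), 3(W), all W → L
n=12: reaches L-position 10 → W
n=13: reaches L-position 11 → W
n=14: only reaches 12(W), 6(W), all W → L
n=15: only reaches 13(W), 7(W), all W → L
n=16: reaches L-position 14 → W
n=17: reaches L-position 15 → W
n=18: reaches L-position 10 → W
n=19: reaches L-position 11 → W
n=20: only reaches 18(W), 12(W), all W → L
n=21: only reaches 19(W), 13(W), all W → L
n=22: reaches L-position 20 → W
n=23: reaches L-position 21 → W
n=24: only reaches 22(W), 16(W), all W → L
n=25: only reaches 23(W), 17(W), all W → L
n=26: reaches L-position 24 → W
n=27: reaches L-position 25 → W
n=28: reaches L-position 20 → W
The losing starting values of n are exactly the entries labelled L in this table (12 of them).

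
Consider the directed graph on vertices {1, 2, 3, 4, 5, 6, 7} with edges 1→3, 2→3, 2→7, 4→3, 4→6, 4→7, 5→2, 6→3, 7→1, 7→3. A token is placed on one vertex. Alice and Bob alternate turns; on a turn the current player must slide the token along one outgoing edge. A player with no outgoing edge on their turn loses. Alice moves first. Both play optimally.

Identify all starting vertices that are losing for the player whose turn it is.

Build the W/L table. Terminal = L. A non-terminal position is W if it has a move to some L; otherwise it is L.
Every edge goes from a vertex to one that appears earlier in the order 3, 1, 7, 2, 5, 6, 4, so processing vertices in that order labels each vertex after all of its successors.
3: no outgoing edge → L
1: →3(L), so W
7: →3(L), so W
2: →3(L), so W
5: →2(W) only, which is W, so L
6: →3(L), so W
4: →3(L), so W
Reading off the rows marked L gives the requested list; there are 2 such vertices.

3, 5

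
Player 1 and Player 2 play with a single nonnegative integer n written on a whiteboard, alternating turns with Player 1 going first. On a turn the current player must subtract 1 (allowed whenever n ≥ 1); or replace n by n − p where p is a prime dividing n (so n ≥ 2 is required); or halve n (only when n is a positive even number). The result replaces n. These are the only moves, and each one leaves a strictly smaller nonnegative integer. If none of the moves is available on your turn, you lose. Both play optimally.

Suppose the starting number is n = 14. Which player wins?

Build the W/L table. Terminal = L. A non-terminal position is W if it has a move to some L; otherwise it is L.
n=0: no move → L
n=1: reaches L-position 0 → W
n=2: reaches L-position 0 → W
n=3: reaches L-position 0 → W
n=4: only reaches 2(W), 3(W), all W → L
n=5: reaches L-position 0 → W
n=6: reaches L-position 4 → W
n=7: reaches L-position 0 → W
n=8: reaches L-position 4 → W
n=9: only reaches 6(W), 8(W), all W → L
n=10: reaches L-position 9 → W
n=11: reaches L-position 0 → W
n=12: reaches L-position 9 → W
n=13: reaches L-position 0 → W
n=14: only reaches 7(W), 12(W), 13(W), all W → L
The starting position 14 is L: whatever Player 1 does, the opponent receives a W position.

Player 2 wins.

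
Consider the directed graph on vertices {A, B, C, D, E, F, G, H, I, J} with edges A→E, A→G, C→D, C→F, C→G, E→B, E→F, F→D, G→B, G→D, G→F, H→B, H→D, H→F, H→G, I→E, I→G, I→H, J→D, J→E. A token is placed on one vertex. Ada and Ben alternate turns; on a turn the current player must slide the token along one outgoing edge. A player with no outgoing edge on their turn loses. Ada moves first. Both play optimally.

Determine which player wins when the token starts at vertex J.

Ada wins.

Positions with no move are L. A position that does have a move is losing for the player to move precisely when every available move leads to a winning position for the opponent. Fill in the labels:
Every edge goes from a vertex to one that appears earlier in the order B, D, F, G, E, H, J, A, I, C, so processing vertices in that order labels each vertex after all of its successors.
B: no outgoing edge → L
D: no outgoing edge → L
F: W (go to D, an L position)
G: W (go to D, an L position)
E: W (go to B, an L position)
H: W (go to D, an L position)
J: W (go to D, an L position)
A: L (options E(W), G(W) are all W)
I: L (options H(W), E(W), G(W) are all W)
C: W (go to D, an L position)
The starting position J is W: Ada should move to D, handing over an L position.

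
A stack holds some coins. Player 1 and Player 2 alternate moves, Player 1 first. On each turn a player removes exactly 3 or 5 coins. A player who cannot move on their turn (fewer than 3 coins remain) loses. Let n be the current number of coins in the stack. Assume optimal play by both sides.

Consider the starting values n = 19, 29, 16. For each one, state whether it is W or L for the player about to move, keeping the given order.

Positions with no move are L. A position that does have a move is losing for the player to move precisely when every available move leads to a winning position for the opponent. Fill in the labels:
n=0: no move → L
n=1: no move → L
n=2: no move → L
n=3: →0(L), so W
n=4: →1(L), so W
n=5: →2(L), so W
n=6: →1(L), so W
n=7: →2(L), so W
n=8: →5(W), 3(W) — all W, so L
n=9: →6(W), 4(W) — all W, so L
n=10: →7(W), 5(W) — all W, so L
n=11: →8(L), so W
n=12: →9(L), so W
n=13: →10(L), so W
n=14: →9(L), so W
n=15: →10(L), so W
n=16: →13(W), 11(W) — all W, so L
n=17: →14(W), 12(W) — all W, so L
n=18: →15(W), 13(W) — all W, so L
n=19: →16(L), so W
n=20: →17(L), so W
n=21: →18(L), so W
n=22: →17(L), so W
n=23: →18(L), so W
n=24: →21(W), 19(W) — all W, so L
n=25: →22(W), 20(W) — all W, so L
n=26: →23(W), 21(W) — all W, so L
n=27: →24(L), so W
n=28: →25(L), so W
n=29: →26(L), so W

19: W, 29: W, 16: L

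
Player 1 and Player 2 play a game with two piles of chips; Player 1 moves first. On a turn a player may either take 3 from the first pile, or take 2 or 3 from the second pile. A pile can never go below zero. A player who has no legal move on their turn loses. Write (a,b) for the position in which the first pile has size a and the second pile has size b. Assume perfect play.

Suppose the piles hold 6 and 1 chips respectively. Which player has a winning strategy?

Positions with no move are L. A position that does have a move is losing for the player to move precisely when every available move leads to a winning position for the opponent. Fill in the labels:
No move ever increases a pile, so every position that can arise here has a ≤ 6 and b ≤ 1; it is enough to label the cells with 0 ≤ a ≤ 6 and 0 ≤ b ≤ 1.
Every move lowers a or b (never raises either), so fill the grid row by row in increasing a, and left to right within a row: each cell's successors are then already labelled.
      b=0  b=1
a=0:    L    L
a=1:    L    L
a=2:    L    L
a=3:    W    W
a=4:    W    W
a=5:    W    W
a=6:    L    L
Cells with no legal move (terminal, hence L): (0,0), (0,1), (1,0), (1,1), (2,0), (2,1).
The remaining L cells, each justified by listing all of its moves:
(6,0): →(3,0)(W) only, which is W, so L
(6,1): →(3,1)(W) only, which is W, so L
Every other cell has at least one move into one of the L cells above, so it is W.
Every move from (6,1) reaches a W position, so the mover loses.

Player 2 wins.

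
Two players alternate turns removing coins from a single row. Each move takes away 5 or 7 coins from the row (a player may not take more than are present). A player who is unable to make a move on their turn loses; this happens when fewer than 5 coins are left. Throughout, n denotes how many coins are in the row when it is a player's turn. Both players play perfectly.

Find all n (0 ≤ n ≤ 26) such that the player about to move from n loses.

Work bottom-up. With no move the player to move loses. Otherwise the position is W if at least one move leads to an L position for the opponent, and L if every move leads to a W.
n=0: no move → L
n=1: no move → L
n=2: no move → L
n=3: no move → L
n=4: no move → L
n=5: W (go to 0, an L position)
n=6: W (go to 1, an L position)
n=7: W (go to 2, an L position)
n=8: W (go to 3, an L position)
n=9: W (go to 4, an L position)
n=10: W (go to 3, an L position)
n=11: W (go to 4, an L position)
n=12: L (options 7(W), 5(W) are all W)
n=13: L (options 8(W), 6(W) are all W)
n=14: L (options 9(W), 7(W) are all W)
n=15: L (options 10(W), 8(W) are all W)
n=16: L (options 11(W), 9(W) are all W)
n=17: W (go to 12, an L position)
n=18: W (go to 13, an L position)
n=19: W (go to 14, an L position)
n=20: W (go to 15, an L position)
n=21: W (go to 16, an L position)
n=22: W (go to 15, an L position)
n=23: W (go to 16, an L position)
n=24: L (options 19(W), 17(W) are all W)
n=25: L (options 20(W), 18(W) are all W)
n=26: L (options 21(W), 19(W) are all W)
The losing starting values of n are exactly the entries labelled L in this table (13 of them).

0, 1, 2, 3, 4, 12, 13, 14, 15, 16, 24, 25, 26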